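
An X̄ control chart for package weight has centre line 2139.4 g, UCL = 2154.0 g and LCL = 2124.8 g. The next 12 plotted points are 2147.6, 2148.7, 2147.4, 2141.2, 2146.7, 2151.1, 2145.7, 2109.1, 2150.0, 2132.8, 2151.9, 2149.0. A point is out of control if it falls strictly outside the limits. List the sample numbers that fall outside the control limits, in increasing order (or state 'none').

8

Compare each point to [2124.8, 2154.0]: sample 8 = 2109.1 < LCL.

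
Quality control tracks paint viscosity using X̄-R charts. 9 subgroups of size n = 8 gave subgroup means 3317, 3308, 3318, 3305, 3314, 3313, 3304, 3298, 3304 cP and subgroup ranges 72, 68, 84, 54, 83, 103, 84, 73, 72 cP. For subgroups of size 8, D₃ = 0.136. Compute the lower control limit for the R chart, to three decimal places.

R̄ = (72 + 68 + 84 + 54 + 83 + 103 + 84 + 73 + 72) / 9 = 693.0000 / 9 = 77.0000
LCL_R = D₃·R̄ = 0.136 × 77.0000 = 10.4720

10.472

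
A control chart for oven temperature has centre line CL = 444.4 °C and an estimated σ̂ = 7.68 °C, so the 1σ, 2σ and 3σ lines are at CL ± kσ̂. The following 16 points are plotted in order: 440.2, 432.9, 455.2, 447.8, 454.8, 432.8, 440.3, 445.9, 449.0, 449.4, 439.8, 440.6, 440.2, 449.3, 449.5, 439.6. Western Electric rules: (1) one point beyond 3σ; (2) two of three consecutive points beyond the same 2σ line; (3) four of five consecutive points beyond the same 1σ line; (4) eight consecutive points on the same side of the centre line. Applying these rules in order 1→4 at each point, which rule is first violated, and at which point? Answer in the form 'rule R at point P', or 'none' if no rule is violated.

Zone of each point (C = within 1σ̂, B = 1σ̂–2σ̂, A = 2σ̂–3σ̂, * = beyond 3σ̂; sign = side of CL): 1:-C, 2:-B, 3:+B, 4:+C, 5:+B, 6:-B, 7:-C, 8:+C, 9:+C, 10:+C, 11:-C, 12:-C, 13:-C, 14:+C, 15:+C, 16:-C
No rule fires across all 16 points.

none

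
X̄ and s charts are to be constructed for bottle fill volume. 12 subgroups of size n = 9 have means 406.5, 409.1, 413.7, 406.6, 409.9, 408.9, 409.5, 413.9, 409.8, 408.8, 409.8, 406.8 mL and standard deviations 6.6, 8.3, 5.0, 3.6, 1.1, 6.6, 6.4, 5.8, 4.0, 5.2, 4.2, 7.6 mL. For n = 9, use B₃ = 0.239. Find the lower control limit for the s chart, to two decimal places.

s̄ = (6.6 + 8.3 + 5.0 + 3.6 + 1.1 + 6.6 + 6.4 + 5.8 + 4.0 + 5.2 + 4.2 + 7.6) / 12 = 5.3667
LCL_s = B₃·s̄ = 0.239 × 5.3667 = 1.2826

1.28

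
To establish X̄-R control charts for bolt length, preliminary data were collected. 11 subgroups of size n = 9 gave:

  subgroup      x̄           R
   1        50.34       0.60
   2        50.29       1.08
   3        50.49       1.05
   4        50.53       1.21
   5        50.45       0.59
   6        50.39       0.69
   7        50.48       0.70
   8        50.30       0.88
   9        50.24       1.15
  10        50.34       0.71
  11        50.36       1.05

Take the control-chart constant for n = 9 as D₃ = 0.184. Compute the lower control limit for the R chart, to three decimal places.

R̄ = (0.60 + 1.08 + 1.05 + 1.21 + 0.59 + 0.69 + 0.70 + 0.88 + 1.15 + 0.71 + 1.05) / 11 = 9.7100 / 11 = 0.8827
LCL_R = D₃·R̄ = 0.184 × 0.8827 = 0.1624

0.162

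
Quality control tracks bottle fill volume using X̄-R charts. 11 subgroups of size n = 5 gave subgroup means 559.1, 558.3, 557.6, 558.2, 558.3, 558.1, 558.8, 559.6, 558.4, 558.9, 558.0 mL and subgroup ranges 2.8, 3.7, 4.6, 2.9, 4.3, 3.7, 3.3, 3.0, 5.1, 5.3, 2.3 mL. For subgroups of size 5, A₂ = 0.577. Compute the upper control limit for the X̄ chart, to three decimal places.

560.632

X̄̄ = (559.1 + 558.3 + 557.6 + 558.2 + 558.3 + 558.1 + 558.8 + 559.6 + 558.4 + 558.9 + 558.0) / 11 = 6143.3000 / 11 = 558.4818
R̄ = (2.8 + 3.7 + 4.6 + 2.9 + 4.3 + 3.7 + 3.3 + 3.0 + 5.1 + 5.3 + 2.3) / 11 = 41.0000 / 11 = 3.7273
UCL = X̄̄ + A₂·R̄ = 558.4818 + 0.577 × 3.7273 = 560.6325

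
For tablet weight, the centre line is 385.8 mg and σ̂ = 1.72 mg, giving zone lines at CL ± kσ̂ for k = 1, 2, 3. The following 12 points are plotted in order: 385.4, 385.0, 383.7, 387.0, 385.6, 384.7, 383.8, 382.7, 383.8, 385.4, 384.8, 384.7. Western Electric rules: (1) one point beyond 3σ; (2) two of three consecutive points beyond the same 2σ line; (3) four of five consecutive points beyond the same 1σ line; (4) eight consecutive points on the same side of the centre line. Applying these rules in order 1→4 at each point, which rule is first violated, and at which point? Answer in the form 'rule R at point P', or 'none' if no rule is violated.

Zone of each point (C = within 1σ̂, B = 1σ̂–2σ̂, A = 2σ̂–3σ̂, * = beyond 3σ̂; sign = side of CL): 1:-C, 2:-C, 3:-B, 4:+C, 5:-C, 6:-C, 7:-B, 8:-B, 9:-B, 10:-C, 11:-C, 12:-C
Rule 4 (eight consecutive points on the same side of the centre line) is satisfied at point 12.

rule 4 at point 12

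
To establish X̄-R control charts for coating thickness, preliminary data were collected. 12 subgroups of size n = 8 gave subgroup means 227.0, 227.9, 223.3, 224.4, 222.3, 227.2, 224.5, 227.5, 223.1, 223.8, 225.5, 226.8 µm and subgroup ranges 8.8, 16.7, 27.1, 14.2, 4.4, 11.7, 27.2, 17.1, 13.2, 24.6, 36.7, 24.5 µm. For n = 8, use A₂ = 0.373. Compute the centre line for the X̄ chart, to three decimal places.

X̄̄ = (227.0 + 227.9 + 223.3 + 224.4 + 222.3 + 227.2 + 224.5 + 227.5 + 223.1 + 223.8 + 225.5 + 226.8) / 12 = 2703.3000 / 12 = 225.2750
CL = X̄̄ = 225.2750

225.275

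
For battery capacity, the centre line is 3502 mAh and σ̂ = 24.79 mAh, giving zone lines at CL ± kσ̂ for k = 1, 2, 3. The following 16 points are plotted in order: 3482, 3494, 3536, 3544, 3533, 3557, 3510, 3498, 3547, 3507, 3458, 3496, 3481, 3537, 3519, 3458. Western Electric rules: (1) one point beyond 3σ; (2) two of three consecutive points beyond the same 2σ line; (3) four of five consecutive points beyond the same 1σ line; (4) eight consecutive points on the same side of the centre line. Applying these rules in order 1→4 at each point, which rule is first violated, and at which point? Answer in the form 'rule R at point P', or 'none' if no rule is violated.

Zone of each point (C = within 1σ̂, B = 1σ̂–2σ̂, A = 2σ̂–3σ̂, * = beyond 3σ̂; sign = side of CL): 1:-C, 2:-C, 3:+B, 4:+B, 5:+B, 6:+A, 7:+C, 8:-C, 9:+B, 10:+C, 11:-B, 12:-C, 13:-C, 14:+B, 15:+C, 16:-B
Rule 3 (four of five consecutive points beyond the same 1σ limit) is satisfied at point 6.

rule 3 at point 6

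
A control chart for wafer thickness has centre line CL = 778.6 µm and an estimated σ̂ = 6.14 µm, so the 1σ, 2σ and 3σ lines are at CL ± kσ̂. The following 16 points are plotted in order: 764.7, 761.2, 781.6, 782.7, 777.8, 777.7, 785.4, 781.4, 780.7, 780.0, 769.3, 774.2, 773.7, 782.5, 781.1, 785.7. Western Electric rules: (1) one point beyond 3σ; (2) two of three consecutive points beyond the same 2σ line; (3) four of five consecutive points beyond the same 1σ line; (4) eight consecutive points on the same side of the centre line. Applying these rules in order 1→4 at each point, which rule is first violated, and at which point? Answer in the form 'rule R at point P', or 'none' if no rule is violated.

rule 2 at point 2

Zone of each point (C = within 1σ̂, B = 1σ̂–2σ̂, A = 2σ̂–3σ̂, * = beyond 3σ̂; sign = side of CL): 1:-A, 2:-A, 3:+C, 4:+C, 5:-C, 6:-C, 7:+B, 8:+C, 9:+C, 10:+C, 11:-B, 12:-C, 13:-C, 14:+C, 15:+C, 16:+B
Rule 2 (two of three consecutive points beyond the same 2σ limit) is satisfied at point 2.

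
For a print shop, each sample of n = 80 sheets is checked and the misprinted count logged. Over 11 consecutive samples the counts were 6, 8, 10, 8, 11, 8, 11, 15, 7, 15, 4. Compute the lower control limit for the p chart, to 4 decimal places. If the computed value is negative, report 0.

0.0092

p̄ = Σdᵢ / (k·n) = 103 / (11 × 80) = 0.11705
LCL = p̄ − 3·√(p̄(1−p̄)/n) = 0.11705 − 3 × 0.03594 = 0.00922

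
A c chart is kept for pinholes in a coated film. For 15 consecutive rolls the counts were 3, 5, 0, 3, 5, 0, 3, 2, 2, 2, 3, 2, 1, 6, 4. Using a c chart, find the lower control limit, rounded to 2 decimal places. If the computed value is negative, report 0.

c̄ = (3 + 5 + 0 + 3 + 5 + 0 + 3 + 2 + 2 + 2 + 3 + 2 + 1 + 6 + 4) / 15 = 41 / 15 = 2.7333
LCL = c̄ − 3√c̄ = 2.7333 − 3 × 1.6533 = -2.2265 → 0 (cannot be negative)

0.00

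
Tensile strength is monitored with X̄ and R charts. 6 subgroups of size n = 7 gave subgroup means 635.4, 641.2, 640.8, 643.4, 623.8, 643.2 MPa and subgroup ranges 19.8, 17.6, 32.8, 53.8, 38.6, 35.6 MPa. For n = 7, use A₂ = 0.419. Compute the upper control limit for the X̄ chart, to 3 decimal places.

X̄̄ = (635.4 + 641.2 + 640.8 + 643.4 + 623.8 + 643.2) / 6 = 3827.8000 / 6 = 637.9667
R̄ = (19.8 + 17.6 + 32.8 + 53.8 + 38.6 + 35.6) / 6 = 198.2000 / 6 = 33.0333
UCL = X̄̄ + A₂·R̄ = 637.9667 + 0.419 × 33.0333 = 651.8076

651.808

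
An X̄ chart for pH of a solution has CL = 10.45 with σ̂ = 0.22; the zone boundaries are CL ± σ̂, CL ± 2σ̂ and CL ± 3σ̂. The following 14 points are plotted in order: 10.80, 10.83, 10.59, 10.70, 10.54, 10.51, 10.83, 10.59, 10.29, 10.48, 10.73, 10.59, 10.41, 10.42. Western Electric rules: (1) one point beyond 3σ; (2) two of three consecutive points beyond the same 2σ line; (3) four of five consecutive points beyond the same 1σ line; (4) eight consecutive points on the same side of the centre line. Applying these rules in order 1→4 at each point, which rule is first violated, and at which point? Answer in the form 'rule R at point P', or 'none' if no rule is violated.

rule 4 at point 8

Zone of each point (C = within 1σ̂, B = 1σ̂–2σ̂, A = 2σ̂–3σ̂, * = beyond 3σ̂; sign = side of CL): 1:+B, 2:+B, 3:+C, 4:+B, 5:+C, 6:+C, 7:+B, 8:+C, 9:-C, 10:+C, 11:+B, 12:+C, 13:-C, 14:-C
Rule 4 (eight consecutive points on the same side of the centre line) is satisfied at point 8.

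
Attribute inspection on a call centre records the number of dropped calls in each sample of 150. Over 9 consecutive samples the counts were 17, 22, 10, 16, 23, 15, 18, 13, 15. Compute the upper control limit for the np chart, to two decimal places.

p̄ = Σdᵢ / (k·n) = 149 / (9 × 150) = 0.11037
UCL = np̄ + 3·√(np̄(1−p̄)) = 16.5556 + 3 × √(16.5556×0.88963) = 16.5556 + 3 × 3.8377 = 28.0688

28.07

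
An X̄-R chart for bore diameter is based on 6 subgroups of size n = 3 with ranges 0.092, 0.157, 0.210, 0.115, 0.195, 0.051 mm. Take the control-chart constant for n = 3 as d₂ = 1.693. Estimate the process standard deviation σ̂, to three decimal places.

0.081

R̄ = (0.092 + 0.157 + 0.210 + 0.115 + 0.195 + 0.051) / 6 = 0.1367
σ̂ = R̄ / d₂ = 0.1367 / 1.693 = 0.0807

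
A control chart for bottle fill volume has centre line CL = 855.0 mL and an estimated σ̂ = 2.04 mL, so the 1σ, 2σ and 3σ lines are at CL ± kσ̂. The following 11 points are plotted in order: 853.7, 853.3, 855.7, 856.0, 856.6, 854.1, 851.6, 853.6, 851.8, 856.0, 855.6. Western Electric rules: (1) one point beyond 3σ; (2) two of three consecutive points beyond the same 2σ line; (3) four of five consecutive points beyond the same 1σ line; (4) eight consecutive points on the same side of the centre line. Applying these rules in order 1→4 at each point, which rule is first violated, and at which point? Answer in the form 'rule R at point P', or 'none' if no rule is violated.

Zone of each point (C = within 1σ̂, B = 1σ̂–2σ̂, A = 2σ̂–3σ̂, * = beyond 3σ̂; sign = side of CL): 1:-C, 2:-C, 3:+C, 4:+C, 5:+C, 6:-C, 7:-B, 8:-C, 9:-B, 10:+C, 11:+C
No rule fires across all 11 points.

none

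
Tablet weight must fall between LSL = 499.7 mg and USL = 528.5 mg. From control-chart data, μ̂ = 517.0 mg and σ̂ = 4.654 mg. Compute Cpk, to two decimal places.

0.82

Cpu = (USL − μ̂) / (3σ̂) = (528.5 − 517.0) / (3 × 4.654) = 0.8237; Cpl = (μ̂ − LSL) / (3σ̂) = (517.0 − 499.7) / (3 × 4.654) = 1.2391; Cpk = min(Cpu, Cpl) = 0.8237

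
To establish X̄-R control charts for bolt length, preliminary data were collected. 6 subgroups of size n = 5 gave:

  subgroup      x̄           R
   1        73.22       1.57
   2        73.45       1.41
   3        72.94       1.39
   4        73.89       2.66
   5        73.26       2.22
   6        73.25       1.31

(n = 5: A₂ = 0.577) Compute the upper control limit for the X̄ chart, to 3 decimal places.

X̄̄ = (73.22 + 73.45 + 72.94 + 73.89 + 73.26 + 73.25) / 6 = 440.0100 / 6 = 73.3350
R̄ = (1.57 + 1.41 + 1.39 + 2.66 + 2.22 + 1.31) / 6 = 10.5600 / 6 = 1.7600
UCL = X̄̄ + A₂·R̄ = 73.3350 + 0.577 × 1.7600 = 74.3505

74.351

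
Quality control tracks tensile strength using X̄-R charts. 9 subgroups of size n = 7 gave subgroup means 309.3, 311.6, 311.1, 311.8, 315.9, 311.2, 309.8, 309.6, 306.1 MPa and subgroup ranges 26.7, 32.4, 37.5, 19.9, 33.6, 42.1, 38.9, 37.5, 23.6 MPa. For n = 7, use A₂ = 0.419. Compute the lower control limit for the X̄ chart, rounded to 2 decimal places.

X̄̄ = (309.3 + 311.6 + 311.1 + 311.8 + 315.9 + 311.2 + 309.8 + 309.6 + 306.1) / 9 = 2796.4000 / 9 = 310.7111
R̄ = (26.7 + 32.4 + 37.5 + 19.9 + 33.6 + 42.1 + 38.9 + 37.5 + 23.6) / 9 = 292.2000 / 9 = 32.4667
LCL = X̄̄ − A₂·R̄ = 310.7111 − 0.419 × 32.4667 = 297.1076

297.11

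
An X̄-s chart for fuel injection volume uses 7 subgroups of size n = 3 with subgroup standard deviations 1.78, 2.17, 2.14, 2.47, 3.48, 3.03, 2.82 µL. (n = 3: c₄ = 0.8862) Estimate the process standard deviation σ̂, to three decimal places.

s̄ = (1.78 + 2.17 + 2.14 + 2.47 + 3.48 + 3.03 + 2.82) / 7 = 2.5557
σ̂ = s̄ / c₄ = 2.5557 / 0.8862 = 2.8839

2.884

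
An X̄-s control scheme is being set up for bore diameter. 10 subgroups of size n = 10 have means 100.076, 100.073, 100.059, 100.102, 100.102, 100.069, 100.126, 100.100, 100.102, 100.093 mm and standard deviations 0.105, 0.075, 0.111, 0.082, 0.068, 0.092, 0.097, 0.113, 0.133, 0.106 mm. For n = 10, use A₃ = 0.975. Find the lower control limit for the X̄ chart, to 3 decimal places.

X̄̄ = (100.076 + 100.073 + 100.059 + 100.102 + 100.102 + 100.069 + 100.126 + 100.100 + 100.102 + 100.093) / 10 = 100.0902
s̄ = (0.105 + 0.075 + 0.111 + 0.082 + 0.068 + 0.092 + 0.097 + 0.113 + 0.133 + 0.106) / 10 = 0.0982
LCL = X̄̄ − A₃·s̄ = 100.0902 − 0.975 × 0.0982 = 99.9945

99.994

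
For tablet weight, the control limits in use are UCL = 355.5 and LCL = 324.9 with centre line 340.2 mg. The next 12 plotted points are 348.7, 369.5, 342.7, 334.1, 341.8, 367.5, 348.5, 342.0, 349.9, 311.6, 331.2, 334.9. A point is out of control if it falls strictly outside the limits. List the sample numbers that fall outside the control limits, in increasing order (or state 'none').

Compare each point to [324.9, 355.5]: sample 2 = 369.5 > UCL; sample 6 = 367.5 > UCL; sample 10 = 311.6 < LCL.

2, 6, 10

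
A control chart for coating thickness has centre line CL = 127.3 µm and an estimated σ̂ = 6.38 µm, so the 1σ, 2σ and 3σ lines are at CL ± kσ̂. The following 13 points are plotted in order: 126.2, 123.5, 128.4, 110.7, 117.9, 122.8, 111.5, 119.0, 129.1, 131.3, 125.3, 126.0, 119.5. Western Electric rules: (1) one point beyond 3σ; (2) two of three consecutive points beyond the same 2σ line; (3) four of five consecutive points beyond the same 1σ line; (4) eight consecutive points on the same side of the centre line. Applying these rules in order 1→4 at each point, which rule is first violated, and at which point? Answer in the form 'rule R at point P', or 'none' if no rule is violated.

Zone of each point (C = within 1σ̂, B = 1σ̂–2σ̂, A = 2σ̂–3σ̂, * = beyond 3σ̂; sign = side of CL): 1:-C, 2:-C, 3:+C, 4:-A, 5:-B, 6:-C, 7:-A, 8:-B, 9:+C, 10:+C, 11:-C, 12:-C, 13:-B
Rule 3 (four of five consecutive points beyond the same 1σ limit) is satisfied at point 8.

rule 3 at point 8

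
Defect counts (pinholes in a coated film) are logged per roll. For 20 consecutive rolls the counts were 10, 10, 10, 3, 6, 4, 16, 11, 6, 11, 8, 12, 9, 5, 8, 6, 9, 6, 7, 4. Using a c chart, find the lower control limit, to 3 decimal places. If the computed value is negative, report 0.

0.000

c̄ = (10 + 10 + 10 + 3 + 6 + 4 + 16 + 11 + 6 + 11 + 8 + 12 + 9 + 5 + 8 + 6 + 9 + 6 + 7 + 4) / 20 = 161 / 20 = 8.0500
LCL = c̄ − 3√c̄ = 8.0500 − 3 × 2.8373 = -0.4618 → 0 (cannot be negative)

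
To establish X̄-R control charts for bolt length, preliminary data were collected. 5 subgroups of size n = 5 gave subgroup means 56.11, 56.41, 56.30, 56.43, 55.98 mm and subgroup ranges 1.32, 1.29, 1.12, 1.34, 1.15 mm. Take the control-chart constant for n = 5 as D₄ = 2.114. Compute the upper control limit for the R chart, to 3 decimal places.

R̄ = (1.32 + 1.29 + 1.12 + 1.34 + 1.15) / 5 = 6.2200 / 5 = 1.2440
UCL_R = D₄·R̄ = 2.114 × 1.2440 = 2.6298

2.630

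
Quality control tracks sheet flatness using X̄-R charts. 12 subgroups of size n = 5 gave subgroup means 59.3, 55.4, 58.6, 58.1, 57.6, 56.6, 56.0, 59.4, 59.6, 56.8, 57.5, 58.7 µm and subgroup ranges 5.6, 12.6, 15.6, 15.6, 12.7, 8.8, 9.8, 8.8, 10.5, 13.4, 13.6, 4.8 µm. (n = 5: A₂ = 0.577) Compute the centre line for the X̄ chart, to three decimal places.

57.800

X̄̄ = (59.3 + 55.4 + 58.6 + 58.1 + 57.6 + 56.6 + 56.0 + 59.4 + 59.6 + 56.8 + 57.5 + 58.7) / 12 = 693.6000 / 12 = 57.8000
CL = X̄̄ = 57.8000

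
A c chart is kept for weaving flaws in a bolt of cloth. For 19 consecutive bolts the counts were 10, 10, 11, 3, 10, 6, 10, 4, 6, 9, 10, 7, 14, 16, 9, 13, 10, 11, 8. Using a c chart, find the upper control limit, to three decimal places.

c̄ = (10 + 10 + 11 + 3 + 10 + 6 + 10 + 4 + 6 + 9 + 10 + 7 + 14 + 16 + 9 + 13 + 10 + 11 + 8) / 19 = 177 / 19 = 9.3158
UCL = c̄ + 3√c̄ = 9.3158 + 3 × √9.3158 = 9.3158 + 3 × 3.0522 = 18.4723

18.472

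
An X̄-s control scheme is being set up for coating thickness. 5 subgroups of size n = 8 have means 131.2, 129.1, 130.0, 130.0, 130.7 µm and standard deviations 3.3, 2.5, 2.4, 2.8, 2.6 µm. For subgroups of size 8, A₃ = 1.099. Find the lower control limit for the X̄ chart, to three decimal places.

127.211

X̄̄ = (131.2 + 129.1 + 130.0 + 130.0 + 130.7) / 5 = 130.2000
s̄ = (3.3 + 2.5 + 2.4 + 2.8 + 2.6) / 5 = 2.7200
LCL = X̄̄ − A₃·s̄ = 130.2000 − 1.099 × 2.7200 = 127.2107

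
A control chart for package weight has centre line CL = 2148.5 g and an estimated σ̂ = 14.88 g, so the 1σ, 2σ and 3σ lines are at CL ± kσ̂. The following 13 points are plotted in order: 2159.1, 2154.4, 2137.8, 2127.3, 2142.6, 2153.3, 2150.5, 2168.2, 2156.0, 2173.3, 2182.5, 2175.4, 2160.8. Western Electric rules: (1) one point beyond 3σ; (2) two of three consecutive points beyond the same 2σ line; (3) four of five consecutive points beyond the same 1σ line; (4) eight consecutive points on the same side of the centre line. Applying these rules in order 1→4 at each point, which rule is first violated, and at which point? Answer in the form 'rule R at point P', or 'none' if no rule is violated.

rule 3 at point 12

Zone of each point (C = within 1σ̂, B = 1σ̂–2σ̂, A = 2σ̂–3σ̂, * = beyond 3σ̂; sign = side of CL): 1:+C, 2:+C, 3:-C, 4:-B, 5:-C, 6:+C, 7:+C, 8:+B, 9:+C, 10:+B, 11:+A, 12:+B, 13:+C
Rule 3 (four of five consecutive points beyond the same 1σ limit) is satisfied at point 12.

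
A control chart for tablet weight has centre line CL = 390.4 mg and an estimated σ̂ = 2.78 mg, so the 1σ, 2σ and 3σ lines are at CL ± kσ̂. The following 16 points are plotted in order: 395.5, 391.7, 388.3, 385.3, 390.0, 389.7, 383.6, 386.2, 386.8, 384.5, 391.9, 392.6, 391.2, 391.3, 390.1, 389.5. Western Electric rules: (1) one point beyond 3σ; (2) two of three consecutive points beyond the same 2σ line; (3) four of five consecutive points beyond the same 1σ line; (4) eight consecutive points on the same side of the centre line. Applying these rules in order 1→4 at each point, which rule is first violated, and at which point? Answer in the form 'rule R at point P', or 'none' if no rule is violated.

Zone of each point (C = within 1σ̂, B = 1σ̂–2σ̂, A = 2σ̂–3σ̂, * = beyond 3σ̂; sign = side of CL): 1:+B, 2:+C, 3:-C, 4:-B, 5:-C, 6:-C, 7:-A, 8:-B, 9:-B, 10:-A, 11:+C, 12:+C, 13:+C, 14:+C, 15:-C, 16:-C
Rule 3 (four of five consecutive points beyond the same 1σ limit) is satisfied at point 10.

rule 3 at point 10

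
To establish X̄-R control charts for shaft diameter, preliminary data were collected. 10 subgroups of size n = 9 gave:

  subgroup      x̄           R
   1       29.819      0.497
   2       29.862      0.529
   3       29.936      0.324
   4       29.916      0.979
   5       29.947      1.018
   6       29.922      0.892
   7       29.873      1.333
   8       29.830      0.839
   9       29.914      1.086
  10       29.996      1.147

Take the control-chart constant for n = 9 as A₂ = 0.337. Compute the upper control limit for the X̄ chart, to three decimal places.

30.193

X̄̄ = (29.819 + 29.862 + 29.936 + 29.916 + 29.947 + 29.922 + 29.873 + 29.830 + 29.914 + 29.996) / 10 = 299.0150 / 10 = 29.9015
R̄ = (0.497 + 0.529 + 0.324 + 0.979 + 1.018 + 0.892 + 1.333 + 0.839 + 1.086 + 1.147) / 10 = 8.6440 / 10 = 0.8644
UCL = X̄̄ + A₂·R̄ = 29.9015 + 0.337 × 0.8644 = 30.1928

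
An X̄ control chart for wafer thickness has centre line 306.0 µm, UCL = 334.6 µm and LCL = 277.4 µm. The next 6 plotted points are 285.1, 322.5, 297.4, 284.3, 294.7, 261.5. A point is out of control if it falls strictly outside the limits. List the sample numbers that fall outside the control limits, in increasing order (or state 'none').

6

Compare each point to [277.4, 334.6]: sample 6 = 261.5 < LCL.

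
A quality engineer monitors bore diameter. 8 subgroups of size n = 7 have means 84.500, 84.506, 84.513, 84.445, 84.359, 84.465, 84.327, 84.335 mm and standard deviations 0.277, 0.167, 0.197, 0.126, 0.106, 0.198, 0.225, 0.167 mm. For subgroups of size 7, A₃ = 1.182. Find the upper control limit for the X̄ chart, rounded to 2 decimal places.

84.65

X̄̄ = (84.500 + 84.506 + 84.513 + 84.445 + 84.359 + 84.465 + 84.327 + 84.335) / 8 = 84.4313
s̄ = (0.277 + 0.167 + 0.197 + 0.126 + 0.106 + 0.198 + 0.225 + 0.167) / 8 = 0.1829
UCL = X̄̄ + A₃·s̄ = 84.4313 + 1.182 × 0.1829 = 84.6474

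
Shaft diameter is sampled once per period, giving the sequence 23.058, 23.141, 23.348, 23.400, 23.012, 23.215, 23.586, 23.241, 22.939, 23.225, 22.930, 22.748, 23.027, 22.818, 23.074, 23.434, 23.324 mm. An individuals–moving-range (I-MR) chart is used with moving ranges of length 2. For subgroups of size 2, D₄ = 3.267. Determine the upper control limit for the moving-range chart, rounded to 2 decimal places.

Moving ranges: 0.083, 0.207, 0.052, 0.388, 0.203, 0.371, 0.345, 0.302, 0.286, 0.295, 0.182, 0.279, 0.209, 0.256, 0.360, 0.110; M̄R̄ = 3.9280 / 16 = 0.2455
UCL_MR = D₄·M̄R̄ = 3.267 × 0.2455 = 0.8020

0.80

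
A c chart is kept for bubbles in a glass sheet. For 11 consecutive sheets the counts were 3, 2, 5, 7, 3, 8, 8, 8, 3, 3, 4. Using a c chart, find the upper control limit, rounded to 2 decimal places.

c̄ = (3 + 2 + 5 + 7 + 3 + 8 + 8 + 8 + 3 + 3 + 4) / 11 = 54 / 11 = 4.9091
UCL = c̄ + 3√c̄ = 4.9091 + 3 × √4.9091 = 4.9091 + 3 × 2.2156 = 11.5560

11.56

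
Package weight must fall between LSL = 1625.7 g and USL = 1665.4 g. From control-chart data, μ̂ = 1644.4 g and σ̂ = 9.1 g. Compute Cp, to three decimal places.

0.727

Cp = (USL − LSL) / (6σ̂) = (1665.4 − 1625.7) / (6 × 9.1) = 39.7000 / 54.6000 = 0.7271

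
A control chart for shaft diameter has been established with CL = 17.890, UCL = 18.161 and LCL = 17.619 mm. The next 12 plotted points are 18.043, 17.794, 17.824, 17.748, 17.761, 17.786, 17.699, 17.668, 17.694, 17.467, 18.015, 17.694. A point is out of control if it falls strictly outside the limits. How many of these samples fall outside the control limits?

Compare each point to [17.619, 18.161]: sample 10 = 17.467 < LCL.

1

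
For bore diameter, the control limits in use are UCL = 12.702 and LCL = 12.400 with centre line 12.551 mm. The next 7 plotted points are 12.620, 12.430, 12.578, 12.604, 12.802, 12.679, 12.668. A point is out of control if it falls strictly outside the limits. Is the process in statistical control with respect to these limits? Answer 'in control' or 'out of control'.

out of control

Compare each point to [12.400, 12.702]: sample 5 = 12.802 > UCL.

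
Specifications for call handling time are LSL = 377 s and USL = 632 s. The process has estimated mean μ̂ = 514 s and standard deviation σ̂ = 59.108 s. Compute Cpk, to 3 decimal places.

0.665

Cpu = (USL − μ̂) / (3σ̂) = (632 − 514) / (3 × 59.108) = 0.6654; Cpl = (μ̂ − LSL) / (3σ̂) = (514 − 377) / (3 × 59.108) = 0.7726; Cpk = min(Cpu, Cpl) = 0.6654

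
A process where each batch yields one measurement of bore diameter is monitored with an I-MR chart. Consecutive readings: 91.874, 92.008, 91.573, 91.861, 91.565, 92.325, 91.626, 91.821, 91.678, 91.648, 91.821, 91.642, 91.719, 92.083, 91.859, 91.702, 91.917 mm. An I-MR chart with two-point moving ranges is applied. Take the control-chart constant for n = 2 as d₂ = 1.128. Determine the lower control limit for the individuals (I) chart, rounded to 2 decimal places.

X̄ = (91.874 + 92.008 + 91.573 + 91.861 + 91.565 + 92.325 + 91.626 + 91.821 + 91.678 + 91.648 + 91.821 + 91.642 + 91.719 + 92.083 + 91.859 + 91.702 + 91.917) / 17 = 91.8072
Moving ranges: 0.134, 0.435, 0.288, 0.296, 0.760, 0.699, 0.195, 0.143, 0.030, 0.173, 0.179, 0.077, 0.364, 0.224, 0.157, 0.215; M̄R̄ = 4.3690 / 16 = 0.2731
LCL = X̄ − 3·M̄R̄/d₂ = 91.8072 − 3 × 0.2731 / 1.128 = 91.0809

91.08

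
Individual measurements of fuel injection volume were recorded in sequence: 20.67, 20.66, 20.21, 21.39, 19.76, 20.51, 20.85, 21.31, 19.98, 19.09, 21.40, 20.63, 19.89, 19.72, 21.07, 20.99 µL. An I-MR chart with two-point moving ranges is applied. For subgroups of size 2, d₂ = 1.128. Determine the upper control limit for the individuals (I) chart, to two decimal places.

X̄ = (20.67 + 20.66 + 20.21 + 21.39 + 19.76 + 20.51 + 20.85 + 21.31 + 19.98 + 19.09 + 21.40 + 20.63 + 19.89 + 19.72 + 21.07 + 20.99) / 16 = 20.5081
Moving ranges: 0.01, 0.45, 1.18, 1.63, 0.75, 0.34, 0.46, 1.33, 0.89, 2.31, 0.77, 0.74, 0.17, 1.35, 0.08; M̄R̄ = 12.4600 / 15 = 0.8307
UCL = X̄ + 3·M̄R̄/d₂ = 20.5081 + 3 × 0.8307 / 1.128 = 22.7173

22.72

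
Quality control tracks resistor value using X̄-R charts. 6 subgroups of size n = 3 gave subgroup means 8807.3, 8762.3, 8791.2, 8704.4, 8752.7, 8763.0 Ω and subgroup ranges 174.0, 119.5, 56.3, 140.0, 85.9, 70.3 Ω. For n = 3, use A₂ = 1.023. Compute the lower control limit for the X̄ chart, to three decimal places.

X̄̄ = (8807.3 + 8762.3 + 8791.2 + 8704.4 + 8752.7 + 8763.0) / 6 = 52580.9000 / 6 = 8763.4833
R̄ = (174.0 + 119.5 + 56.3 + 140.0 + 85.9 + 70.3) / 6 = 646.0000 / 6 = 107.6667
LCL = X̄̄ − A₂·R̄ = 8763.4833 − 1.023 × 107.6667 = 8653.3403

8653.340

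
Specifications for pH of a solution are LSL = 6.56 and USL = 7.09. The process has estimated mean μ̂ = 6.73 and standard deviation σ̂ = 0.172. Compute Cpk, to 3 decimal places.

0.329

Cpu = (USL − μ̂) / (3σ̂) = (7.09 − 6.73) / (3 × 0.172) = 0.6977; Cpl = (μ̂ − LSL) / (3σ̂) = (6.73 − 6.56) / (3 × 0.172) = 0.3295; Cpk = min(Cpu, Cpl) = 0.3295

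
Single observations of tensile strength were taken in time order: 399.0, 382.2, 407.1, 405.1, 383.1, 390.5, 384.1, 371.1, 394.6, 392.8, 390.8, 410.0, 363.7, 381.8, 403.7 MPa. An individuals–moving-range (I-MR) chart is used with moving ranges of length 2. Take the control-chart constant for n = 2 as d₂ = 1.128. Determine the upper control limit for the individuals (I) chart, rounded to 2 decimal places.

X̄ = (399.0 + 382.2 + 407.1 + 405.1 + 383.1 + 390.5 + 384.1 + 371.1 + 394.6 + 392.8 + 390.8 + 410.0 + 363.7 + 381.8 + 403.7) / 15 = 390.6400
Moving ranges: 16.8, 24.9, 2.0, 22.0, 7.4, 6.4, 13.0, 23.5, 1.8, 2.0, 19.2, 46.3, 18.1, 21.9; M̄R̄ = 225.3000 / 14 = 16.0929
UCL = X̄ + 3·M̄R̄/d₂ = 390.6400 + 3 × 16.0929 / 1.128 = 433.4402

433.44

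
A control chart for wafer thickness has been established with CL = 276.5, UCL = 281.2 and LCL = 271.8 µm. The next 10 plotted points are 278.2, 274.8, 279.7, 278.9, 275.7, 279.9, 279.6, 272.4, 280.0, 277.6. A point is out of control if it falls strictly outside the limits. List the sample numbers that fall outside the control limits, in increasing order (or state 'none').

none

All 10 points lie within [271.8, 281.2].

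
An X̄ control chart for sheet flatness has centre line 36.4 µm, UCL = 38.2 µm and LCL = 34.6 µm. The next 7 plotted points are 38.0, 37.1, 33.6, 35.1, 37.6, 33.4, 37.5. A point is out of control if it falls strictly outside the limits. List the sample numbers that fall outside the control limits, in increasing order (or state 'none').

3, 6

Compare each point to [34.6, 38.2]: sample 3 = 33.6 < LCL; sample 6 = 33.4 < LCL.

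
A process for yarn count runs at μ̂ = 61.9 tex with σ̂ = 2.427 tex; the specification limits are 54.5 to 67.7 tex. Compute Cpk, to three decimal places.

Cpu = (USL − μ̂) / (3σ̂) = (67.7 − 61.9) / (3 × 2.427) = 0.7966; Cpl = (μ̂ − LSL) / (3σ̂) = (61.9 − 54.5) / (3 × 2.427) = 1.0163; Cpk = min(Cpu, Cpl) = 0.7966

0.797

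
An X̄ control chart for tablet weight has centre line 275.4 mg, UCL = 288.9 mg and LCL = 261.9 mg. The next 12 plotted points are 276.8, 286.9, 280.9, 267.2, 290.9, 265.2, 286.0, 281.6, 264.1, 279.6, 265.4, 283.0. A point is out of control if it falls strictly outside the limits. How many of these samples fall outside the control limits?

Compare each point to [261.9, 288.9]: sample 5 = 290.9 > UCL.

1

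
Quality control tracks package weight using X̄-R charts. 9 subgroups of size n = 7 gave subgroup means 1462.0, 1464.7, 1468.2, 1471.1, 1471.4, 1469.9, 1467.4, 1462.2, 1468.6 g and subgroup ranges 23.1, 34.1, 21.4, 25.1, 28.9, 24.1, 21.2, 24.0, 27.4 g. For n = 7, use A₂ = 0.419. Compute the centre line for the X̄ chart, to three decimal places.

X̄̄ = (1462.0 + 1464.7 + 1468.2 + 1471.1 + 1471.4 + 1469.9 + 1467.4 + 1462.2 + 1468.6) / 9 = 13205.5000 / 9 = 1467.2778
CL = X̄̄ = 1467.2778

1467.278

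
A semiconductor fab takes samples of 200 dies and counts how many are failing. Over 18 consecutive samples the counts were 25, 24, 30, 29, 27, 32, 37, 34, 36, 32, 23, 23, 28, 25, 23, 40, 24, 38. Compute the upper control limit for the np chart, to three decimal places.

44.477

p̄ = Σdᵢ / (k·n) = 530 / (18 × 200) = 0.14722
UCL = np̄ + 3·√(np̄(1−p̄)) = 29.4444 + 3 × √(29.4444×0.85278) = 29.4444 + 3 × 5.0109 = 44.4773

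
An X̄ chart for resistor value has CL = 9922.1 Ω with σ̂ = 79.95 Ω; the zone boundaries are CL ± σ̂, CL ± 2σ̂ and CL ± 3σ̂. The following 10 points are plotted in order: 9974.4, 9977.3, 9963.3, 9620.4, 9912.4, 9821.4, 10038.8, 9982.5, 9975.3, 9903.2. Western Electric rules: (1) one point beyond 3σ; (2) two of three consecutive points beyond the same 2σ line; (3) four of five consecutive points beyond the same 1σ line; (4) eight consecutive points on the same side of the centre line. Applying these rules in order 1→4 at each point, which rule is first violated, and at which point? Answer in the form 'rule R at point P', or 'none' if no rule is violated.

rule 1 at point 4

Zone of each point (C = within 1σ̂, B = 1σ̂–2σ̂, A = 2σ̂–3σ̂, * = beyond 3σ̂; sign = side of CL): 1:+C, 2:+C, 3:+C, 4:-*, 5:-C, 6:-B, 7:+B, 8:+C, 9:+C, 10:-C
Rule 1 (one point beyond the 3σ limits) is satisfied at point 4.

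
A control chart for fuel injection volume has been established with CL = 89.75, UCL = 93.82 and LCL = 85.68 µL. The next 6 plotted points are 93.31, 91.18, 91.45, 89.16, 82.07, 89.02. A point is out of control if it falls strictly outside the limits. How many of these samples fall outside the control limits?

Compare each point to [85.68, 93.82]: sample 5 = 82.07 < LCL.

1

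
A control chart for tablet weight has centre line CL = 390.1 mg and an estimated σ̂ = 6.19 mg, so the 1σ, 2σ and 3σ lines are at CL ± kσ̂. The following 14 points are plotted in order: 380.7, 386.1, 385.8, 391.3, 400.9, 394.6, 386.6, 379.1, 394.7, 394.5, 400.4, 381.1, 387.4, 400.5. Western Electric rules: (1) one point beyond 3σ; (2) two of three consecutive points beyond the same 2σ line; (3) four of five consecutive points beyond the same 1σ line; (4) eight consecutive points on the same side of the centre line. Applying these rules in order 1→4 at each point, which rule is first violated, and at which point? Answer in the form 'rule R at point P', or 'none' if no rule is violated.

none

Zone of each point (C = within 1σ̂, B = 1σ̂–2σ̂, A = 2σ̂–3σ̂, * = beyond 3σ̂; sign = side of CL): 1:-B, 2:-C, 3:-C, 4:+C, 5:+B, 6:+C, 7:-C, 8:-B, 9:+C, 10:+C, 11:+B, 12:-B, 13:-C, 14:+B
No rule fires across all 14 points.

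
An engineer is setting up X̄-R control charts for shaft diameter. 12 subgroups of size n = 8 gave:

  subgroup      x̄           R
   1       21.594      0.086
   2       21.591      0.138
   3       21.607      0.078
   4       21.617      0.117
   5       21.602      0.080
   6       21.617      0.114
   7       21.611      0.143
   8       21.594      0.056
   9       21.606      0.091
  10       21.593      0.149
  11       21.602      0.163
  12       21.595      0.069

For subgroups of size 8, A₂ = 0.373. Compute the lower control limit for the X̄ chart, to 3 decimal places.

21.563

X̄̄ = (21.594 + 21.591 + 21.607 + 21.617 + 21.602 + 21.617 + 21.611 + 21.594 + 21.606 + 21.593 + 21.602 + 21.595) / 12 = 259.2290 / 12 = 21.6024
R̄ = (0.086 + 0.138 + 0.078 + 0.117 + 0.080 + 0.114 + 0.143 + 0.056 + 0.091 + 0.149 + 0.163 + 0.069) / 12 = 1.2840 / 12 = 0.1070
LCL = X̄̄ − A₂·R̄ = 21.6024 − 0.373 × 0.1070 = 21.5625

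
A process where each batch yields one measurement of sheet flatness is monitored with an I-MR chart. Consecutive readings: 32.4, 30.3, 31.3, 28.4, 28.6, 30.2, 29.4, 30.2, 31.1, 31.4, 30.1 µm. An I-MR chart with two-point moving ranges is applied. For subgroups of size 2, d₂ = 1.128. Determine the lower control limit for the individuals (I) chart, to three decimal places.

X̄ = (32.4 + 30.3 + 31.3 + 28.4 + 28.6 + 30.2 + 29.4 + 30.2 + 31.1 + 31.4 + 30.1) / 11 = 30.3091
Moving ranges: 2.1, 1.0, 2.9, 0.2, 1.6, 0.8, 0.8, 0.9, 0.3, 1.3; M̄R̄ = 11.9000 / 10 = 1.1900
LCL = X̄ − 3·M̄R̄/d₂ = 30.3091 − 3 × 1.1900 / 1.128 = 27.1442

27.144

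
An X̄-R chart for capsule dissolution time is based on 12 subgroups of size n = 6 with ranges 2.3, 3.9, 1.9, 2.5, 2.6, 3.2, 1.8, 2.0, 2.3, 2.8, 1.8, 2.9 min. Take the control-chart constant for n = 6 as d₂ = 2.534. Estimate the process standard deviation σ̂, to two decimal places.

0.99

R̄ = (2.3 + 3.9 + 1.9 + 2.5 + 2.6 + 3.2 + 1.8 + 2.0 + 2.3 + 2.8 + 1.8 + 2.9) / 12 = 2.5000
σ̂ = R̄ / d₂ = 2.5000 / 2.534 = 0.9866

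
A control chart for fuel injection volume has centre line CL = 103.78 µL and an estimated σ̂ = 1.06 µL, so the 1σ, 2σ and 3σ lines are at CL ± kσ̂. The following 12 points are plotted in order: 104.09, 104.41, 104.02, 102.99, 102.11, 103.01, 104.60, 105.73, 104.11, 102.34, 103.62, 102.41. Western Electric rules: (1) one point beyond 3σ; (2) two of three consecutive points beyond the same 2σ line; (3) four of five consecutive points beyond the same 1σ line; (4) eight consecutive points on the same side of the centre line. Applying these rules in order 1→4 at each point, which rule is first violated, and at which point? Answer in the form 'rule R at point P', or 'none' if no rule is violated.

none

Zone of each point (C = within 1σ̂, B = 1σ̂–2σ̂, A = 2σ̂–3σ̂, * = beyond 3σ̂; sign = side of CL): 1:+C, 2:+C, 3:+C, 4:-C, 5:-B, 6:-C, 7:+C, 8:+B, 9:+C, 10:-B, 11:-C, 12:-B
No rule fires across all 12 points.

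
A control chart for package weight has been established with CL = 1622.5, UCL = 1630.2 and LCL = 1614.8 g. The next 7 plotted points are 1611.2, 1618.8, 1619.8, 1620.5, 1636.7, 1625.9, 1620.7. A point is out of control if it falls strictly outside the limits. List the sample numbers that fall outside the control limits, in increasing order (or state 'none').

1, 5

Compare each point to [1614.8, 1630.2]: sample 1 = 1611.2 < LCL; sample 5 = 1636.7 > UCL.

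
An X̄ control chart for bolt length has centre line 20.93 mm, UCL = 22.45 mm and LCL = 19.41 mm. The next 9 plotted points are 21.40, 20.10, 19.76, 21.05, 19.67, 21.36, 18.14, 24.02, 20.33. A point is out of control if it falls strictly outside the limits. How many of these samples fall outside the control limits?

2

Compare each point to [19.41, 22.45]: sample 7 = 18.14 < LCL; sample 8 = 24.02 > UCL.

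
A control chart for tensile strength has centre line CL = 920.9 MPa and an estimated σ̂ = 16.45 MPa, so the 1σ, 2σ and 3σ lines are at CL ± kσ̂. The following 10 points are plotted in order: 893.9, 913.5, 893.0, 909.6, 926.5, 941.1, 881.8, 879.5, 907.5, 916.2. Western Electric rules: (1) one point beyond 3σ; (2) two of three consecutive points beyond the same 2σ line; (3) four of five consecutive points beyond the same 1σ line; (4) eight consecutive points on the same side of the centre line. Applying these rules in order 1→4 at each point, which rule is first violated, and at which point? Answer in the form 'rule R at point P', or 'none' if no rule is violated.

Zone of each point (C = within 1σ̂, B = 1σ̂–2σ̂, A = 2σ̂–3σ̂, * = beyond 3σ̂; sign = side of CL): 1:-B, 2:-C, 3:-B, 4:-C, 5:+C, 6:+B, 7:-A, 8:-A, 9:-C, 10:-C
Rule 2 (two of three consecutive points beyond the same 2σ limit) is satisfied at point 8.

rule 2 at point 8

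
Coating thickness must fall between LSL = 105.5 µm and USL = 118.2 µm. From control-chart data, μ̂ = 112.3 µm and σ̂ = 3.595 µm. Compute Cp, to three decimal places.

Cp = (USL − LSL) / (6σ̂) = (118.2 − 105.5) / (6 × 3.595) = 12.7000 / 21.5700 = 0.5888

0.589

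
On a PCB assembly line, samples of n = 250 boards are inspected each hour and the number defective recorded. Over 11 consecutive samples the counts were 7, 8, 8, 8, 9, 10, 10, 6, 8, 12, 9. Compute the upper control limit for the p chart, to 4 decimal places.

p̄ = Σdᵢ / (k·n) = 95 / (11 × 250) = 0.03455
UCL = p̄ + 3·√(p̄(1−p̄)/n) = 0.03455 + 3 × √(0.03455×0.96545/250) = 0.03455 + 3 × 0.01155 = 0.06920

0.0692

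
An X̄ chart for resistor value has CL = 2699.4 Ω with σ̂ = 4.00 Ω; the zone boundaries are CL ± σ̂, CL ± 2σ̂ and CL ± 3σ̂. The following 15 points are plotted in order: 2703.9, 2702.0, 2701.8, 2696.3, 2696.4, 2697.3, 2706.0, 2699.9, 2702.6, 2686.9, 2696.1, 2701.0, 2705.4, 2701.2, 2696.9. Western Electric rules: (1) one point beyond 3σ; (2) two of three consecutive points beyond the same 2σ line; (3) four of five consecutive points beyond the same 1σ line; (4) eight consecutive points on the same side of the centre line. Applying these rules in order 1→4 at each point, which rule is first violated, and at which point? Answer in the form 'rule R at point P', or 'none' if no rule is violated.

Zone of each point (C = within 1σ̂, B = 1σ̂–2σ̂, A = 2σ̂–3σ̂, * = beyond 3σ̂; sign = side of CL): 1:+B, 2:+C, 3:+C, 4:-C, 5:-C, 6:-C, 7:+B, 8:+C, 9:+C, 10:-*, 11:-C, 12:+C, 13:+B, 14:+C, 15:-C
Rule 1 (one point beyond the 3σ limits) is satisfied at point 10.

rule 1 at point 10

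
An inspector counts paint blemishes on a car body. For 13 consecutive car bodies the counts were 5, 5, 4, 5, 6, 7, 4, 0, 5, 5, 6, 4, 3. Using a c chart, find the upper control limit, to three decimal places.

c̄ = (5 + 5 + 4 + 5 + 6 + 7 + 4 + 0 + 5 + 5 + 6 + 4 + 3) / 13 = 59 / 13 = 4.5385
UCL = c̄ + 3√c̄ = 4.5385 + 3 × √4.5385 = 4.5385 + 3 × 2.1304 = 10.9296

10.930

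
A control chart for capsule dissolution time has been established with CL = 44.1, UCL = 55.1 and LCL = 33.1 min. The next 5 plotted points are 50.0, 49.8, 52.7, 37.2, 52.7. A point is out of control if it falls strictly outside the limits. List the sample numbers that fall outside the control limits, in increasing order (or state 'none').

none

All 5 points lie within [33.1, 55.1].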